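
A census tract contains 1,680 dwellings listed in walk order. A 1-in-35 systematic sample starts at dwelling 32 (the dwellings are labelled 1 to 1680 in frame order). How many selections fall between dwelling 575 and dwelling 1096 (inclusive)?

k = 35
First selection ≥ 575: 32 + ⌈(575−32)/35⌉·35 = 32 + 16×35 = 592
Last selection ≤ 1096: 32 + ⌊(1096−32)/35⌋·35 = 32 + 30×35 = 1082
Count = 30 − 16 + 1 = 15

15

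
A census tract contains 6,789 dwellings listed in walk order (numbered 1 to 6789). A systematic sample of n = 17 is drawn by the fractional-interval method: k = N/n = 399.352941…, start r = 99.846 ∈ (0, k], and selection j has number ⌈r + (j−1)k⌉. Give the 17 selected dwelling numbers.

100, 500, 899, 1298, 1698, 2097, 2496, 2896, 3295, 3695, 4094, 4493, 4893, 5292, 5691, 6091, 6490

j=1: r + 0k = 99.846 → ⌈·⌉ = 100
j=2: r + 1k = 499.198941… → ⌈·⌉ = 500
j=3: r + 2k = 898.551882… → ⌈·⌉ = 899
j=4: r + 3k = 1297.904823… → ⌈·⌉ = 1298
j=5: r + 4k = 1697.257764… → ⌈·⌉ = 1698
j=6: r + 5k = 2096.610705… → ⌈·⌉ = 2097
j=7: r + 6k = 2495.963647… → ⌈·⌉ = 2496
j=8: r + 7k = 2895.316588… → ⌈·⌉ = 2896
j=9: r + 8k = 3294.669529… → ⌈·⌉ = 3295
j=10: r + 9k = 3694.022470… → ⌈·⌉ = 3695
j=11: r + 10k = 4093.375411… → ⌈·⌉ = 4094
j=12: r + 11k = 4492.728352… → ⌈·⌉ = 4493
j=13: r + 12k = 4892.081294… → ⌈·⌉ = 4893
j=14: r + 13k = 5291.434235… → ⌈·⌉ = 5292
j=15: r + 14k = 5690.787176… → ⌈·⌉ = 5691
j=16: r + 15k = 6090.140117… → ⌈·⌉ = 6091
j=17: r + 16k = 6489.493058… → ⌈·⌉ = 6490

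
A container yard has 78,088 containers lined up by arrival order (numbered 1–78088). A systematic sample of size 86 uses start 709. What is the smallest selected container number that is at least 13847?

14329

k = 78088/86 = 908
Steps past start: ⌈(13847 − 709)/908⌉ = ⌈13138/908⌉ = 15
Selected container: 709 + 15×908 = 14329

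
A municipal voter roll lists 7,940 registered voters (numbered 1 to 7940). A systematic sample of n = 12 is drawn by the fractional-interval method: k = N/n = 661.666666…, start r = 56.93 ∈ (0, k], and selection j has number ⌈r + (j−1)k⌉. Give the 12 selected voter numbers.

57, 719, 1381, 2042, 2704, 3366, 4027, 4689, 5351, 6012, 6674, 7336

j=1: r + 0k = 56.93 → ⌈·⌉ = 57
j=2: r + 1k = 718.596666… → ⌈·⌉ = 719
j=3: r + 2k = 1380.263333… → ⌈·⌉ = 1381
j=4: r + 3k = 2041.93 → ⌈·⌉ = 2042
j=5: r + 4k = 2703.596666… → ⌈·⌉ = 2704
j=6: r + 5k = 3365.263333… → ⌈·⌉ = 3366
j=7: r + 6k = 4026.93 → ⌈·⌉ = 4027
j=8: r + 7k = 4688.596666… → ⌈·⌉ = 4689
j=9: r + 8k = 5350.263333… → ⌈·⌉ = 5351
j=10: r + 9k = 6011.93 → ⌈·⌉ = 6012
j=11: r + 10k = 6673.596666… → ⌈·⌉ = 6674
j=12: r + 11k = 7335.263333… → ⌈·⌉ = 7336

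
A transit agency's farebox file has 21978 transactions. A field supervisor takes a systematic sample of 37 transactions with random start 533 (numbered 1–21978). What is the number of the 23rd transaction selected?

k = 21978/37 = 594
23rd selection = r + (23−1)·k = 533 + 22×594 = 533 + 13068 = 13601

13601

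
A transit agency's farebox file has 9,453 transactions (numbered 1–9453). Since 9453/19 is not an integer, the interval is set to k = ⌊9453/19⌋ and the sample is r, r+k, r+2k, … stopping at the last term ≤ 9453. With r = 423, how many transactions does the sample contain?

k = ⌊9453/19⌋ = 497
Achieved size = ⌊(9453 − 423)/497⌋ + 1 = ⌊9030/497⌋ + 1 = 18 + 1 = 19
(last selection: 423 + 18×497 = 9369 ≤ 9453; next would be 9866 > 9453)

19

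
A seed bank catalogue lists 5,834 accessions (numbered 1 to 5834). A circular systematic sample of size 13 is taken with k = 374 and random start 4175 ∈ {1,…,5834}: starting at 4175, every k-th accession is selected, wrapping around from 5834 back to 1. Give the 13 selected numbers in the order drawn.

Selection 1: 4175
Selection 2: 4175 + 374 = 4549
Selection 3: 4549 + 374 = 4923
Selection 4: 4923 + 374 = 5297
Selection 5: 5297 + 374 = 5671
Selection 6: 5671 + 374 = 6045 → 6045 − 5834 = 211
Selection 7: 211 + 374 = 585
Selection 8: 585 + 374 = 959
Selection 9: 959 + 374 = 1333
Selection 10: 1333 + 374 = 1707
Selection 11: 1707 + 374 = 2081
Selection 12: 2081 + 374 = 2455
Selection 13: 2455 + 374 = 2829

4175, 4549, 4923, 5297, 5671, 211, 585, 959, 1333, 1707, 2081, 2455, 2829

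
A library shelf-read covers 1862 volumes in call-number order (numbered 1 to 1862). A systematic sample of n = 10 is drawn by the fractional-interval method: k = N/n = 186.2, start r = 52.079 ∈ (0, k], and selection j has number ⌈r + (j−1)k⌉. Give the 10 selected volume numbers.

j=1: r + 0k = 52.079 → ⌈·⌉ = 53
j=2: r + 1k = 238.279 → ⌈·⌉ = 239
j=3: r + 2k = 424.479 → ⌈·⌉ = 425
j=4: r + 3k = 610.679 → ⌈·⌉ = 611
j=5: r + 4k = 796.879 → ⌈·⌉ = 797
j=6: r + 5k = 983.079 → ⌈·⌉ = 984
j=7: r + 6k = 1169.279 → ⌈·⌉ = 1170
j=8: r + 7k = 1355.479 → ⌈·⌉ = 1356
j=9: r + 8k = 1541.679 → ⌈·⌉ = 1542
j=10: r + 9k = 1727.879 → ⌈·⌉ = 1728

53, 239, 425, 611, 797, 984, 1170, 1356, 1542, 1728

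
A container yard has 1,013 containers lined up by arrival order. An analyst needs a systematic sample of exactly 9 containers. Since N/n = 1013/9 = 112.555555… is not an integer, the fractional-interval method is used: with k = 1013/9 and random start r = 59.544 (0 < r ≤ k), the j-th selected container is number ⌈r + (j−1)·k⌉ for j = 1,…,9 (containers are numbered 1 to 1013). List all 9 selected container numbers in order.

60, 173, 285, 398, 510, 623, 735, 848, 960

j=1: r + 0k = 59.544 → ⌈·⌉ = 60
j=2: r + 1k = 172.099555… → ⌈·⌉ = 173
j=3: r + 2k = 284.655111… → ⌈·⌉ = 285
j=4: r + 3k = 397.210666… → ⌈·⌉ = 398
j=5: r + 4k = 509.766222… → ⌈·⌉ = 510
j=6: r + 5k = 622.321777… → ⌈·⌉ = 623
j=7: r + 6k = 734.877333… → ⌈·⌉ = 735
j=8: r + 7k = 847.432888… → ⌈·⌉ = 848
j=9: r + 8k = 959.988444… → ⌈·⌉ = 960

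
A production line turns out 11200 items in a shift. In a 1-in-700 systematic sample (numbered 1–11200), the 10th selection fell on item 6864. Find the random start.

k = 700
r = 6864 − (10−1)×700 = 6864 − 6300 = 564

564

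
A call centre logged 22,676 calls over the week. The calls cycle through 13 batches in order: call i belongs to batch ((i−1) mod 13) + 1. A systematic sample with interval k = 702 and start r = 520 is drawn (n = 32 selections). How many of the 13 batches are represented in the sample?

1

Consecutive selections differ by k = 702, so their batch numbers differ by 702 mod 13 = 0.
gcd(702, 13) = 13, so the sample visits 13/13 = 1 distinct residues mod 13.
Start 520 is batch 13; the batches hit are 13.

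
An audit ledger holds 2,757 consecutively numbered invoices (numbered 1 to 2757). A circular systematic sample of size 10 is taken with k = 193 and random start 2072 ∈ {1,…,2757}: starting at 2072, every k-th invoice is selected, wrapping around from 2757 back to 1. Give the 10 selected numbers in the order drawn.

Selection 1: 2072
Selection 2: 2072 + 193 = 2265
Selection 3: 2265 + 193 = 2458
Selection 4: 2458 + 193 = 2651
Selection 5: 2651 + 193 = 2844 → 2844 − 2757 = 87
Selection 6: 87 + 193 = 280
Selection 7: 280 + 193 = 473
Selection 8: 473 + 193 = 666
Selection 9: 666 + 193 = 859
Selection 10: 859 + 193 = 1052

2072, 2265, 2458, 2651, 87, 280, 473, 666, 859, 1052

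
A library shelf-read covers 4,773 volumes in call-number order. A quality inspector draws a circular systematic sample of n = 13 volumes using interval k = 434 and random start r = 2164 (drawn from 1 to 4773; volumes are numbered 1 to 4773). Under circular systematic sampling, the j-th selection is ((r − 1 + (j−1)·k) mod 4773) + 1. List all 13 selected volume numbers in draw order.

Selection 1: 2164
Selection 2: 2164 + 434 = 2598
Selection 3: 2598 + 434 = 3032
Selection 4: 3032 + 434 = 3466
Selection 5: 3466 + 434 = 3900
Selection 6: 3900 + 434 = 4334
Selection 7: 4334 + 434 = 4768
Selection 8: 4768 + 434 = 5202 → 5202 − 4773 = 429
Selection 9: 429 + 434 = 863
Selection 10: 863 + 434 = 1297
Selection 11: 1297 + 434 = 1731
Selection 12: 1731 + 434 = 2165
Selection 13: 2165 + 434 = 2599

2164, 2598, 3032, 3466, 3900, 4334, 4768, 429, 863, 1297, 1731, 2165, 2599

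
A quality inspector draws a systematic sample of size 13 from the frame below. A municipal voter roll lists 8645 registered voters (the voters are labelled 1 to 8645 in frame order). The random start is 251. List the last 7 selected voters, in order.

k = N/n = 8645/13 = 665
7th selection = 251 + 6×665 = 4241
8th: 4241 + 665 = 4906
9th: 4906 + 665 = 5571
10th: 5571 + 665 = 6236
11th: 6236 + 665 = 6901
12th: 6901 + 665 = 7566
13th: 7566 + 665 = 8231

4241, 4906, 5571, 6236, 6901, 7566, 8231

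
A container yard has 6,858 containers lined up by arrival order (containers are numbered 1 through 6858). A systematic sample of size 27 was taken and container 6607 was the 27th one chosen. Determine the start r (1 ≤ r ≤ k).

k = 6858/27 = 254
r = 6607 − (27−1)×254 = 6607 − 6604 = 3

3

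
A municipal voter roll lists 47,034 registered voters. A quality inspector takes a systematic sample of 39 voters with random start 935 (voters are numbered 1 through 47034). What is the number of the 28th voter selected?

k = 47034/39 = 1206
28th selection = r + (28−1)·k = 935 + 27×1206 = 935 + 32562 = 33497

33497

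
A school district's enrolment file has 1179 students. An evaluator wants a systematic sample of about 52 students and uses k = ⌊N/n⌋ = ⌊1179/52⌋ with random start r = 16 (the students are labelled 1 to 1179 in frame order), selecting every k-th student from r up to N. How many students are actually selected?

k = ⌊1179/52⌋ = 22
Achieved size = ⌊(1179 − 16)/22⌋ + 1 = ⌊1163/22⌋ + 1 = 52 + 1 = 53
(last selection: 16 + 52×22 = 1160 ≤ 1179; next would be 1182 > 1179)

53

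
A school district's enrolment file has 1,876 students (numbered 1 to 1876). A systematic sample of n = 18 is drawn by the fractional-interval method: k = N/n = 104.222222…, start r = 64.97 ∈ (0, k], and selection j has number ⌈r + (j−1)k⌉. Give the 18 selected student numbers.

j=1: r + 0k = 64.97 → ⌈·⌉ = 65
j=2: r + 1k = 169.192222… → ⌈·⌉ = 170
j=3: r + 2k = 273.414444… → ⌈·⌉ = 274
j=4: r + 3k = 377.636666… → ⌈·⌉ = 378
j=5: r + 4k = 481.858888… → ⌈·⌉ = 482
j=6: r + 5k = 586.081111… → ⌈·⌉ = 587
j=7: r + 6k = 690.303333… → ⌈·⌉ = 691
j=8: r + 7k = 794.525555… → ⌈·⌉ = 795
j=9: r + 8k = 898.747777… → ⌈·⌉ = 899
j=10: r + 9k = 1002.97 → ⌈·⌉ = 1003
j=11: r + 10k = 1107.192222… → ⌈·⌉ = 1108
j=12: r + 11k = 1211.414444… → ⌈·⌉ = 1212
j=13: r + 12k = 1315.636666… → ⌈·⌉ = 1316
j=14: r + 13k = 1419.858888… → ⌈·⌉ = 1420
j=15: r + 14k = 1524.081111… → ⌈·⌉ = 1525
j=16: r + 15k = 1628.303333… → ⌈·⌉ = 1629
j=17: r + 16k = 1732.525555… → ⌈·⌉ = 1733
j=18: r + 17k = 1836.747777… → ⌈·⌉ = 1837

65, 170, 274, 378, 482, 587, 691, 795, 899, 1003, 1108, 1212, 1316, 1420, 1525, 1629, 1733, 1837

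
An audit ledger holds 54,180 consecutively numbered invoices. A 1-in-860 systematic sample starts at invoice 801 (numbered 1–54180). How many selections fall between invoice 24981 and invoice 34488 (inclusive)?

k = 860
First selection ≥ 24981: 801 + ⌈(24981−801)/860⌉·860 = 801 + 29×860 = 25741
Last selection ≤ 34488: 801 + ⌊(34488−801)/860⌋·860 = 801 + 39×860 = 34341
Count = 39 − 29 + 1 = 11

11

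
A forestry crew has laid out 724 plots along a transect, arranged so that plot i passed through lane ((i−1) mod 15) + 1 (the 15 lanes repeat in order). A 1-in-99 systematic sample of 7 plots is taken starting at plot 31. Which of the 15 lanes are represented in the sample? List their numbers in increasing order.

Consecutive selections differ by k = 99, so their lane numbers differ by 99 mod 15 = 9.
gcd(99, 15) = 3, so the sample visits 15/3 = 5 distinct residues mod 15.
Start 31 is lane 1; the lanes hit are 1, 4, 7, 10, 13.

1, 4, 7, 10, 13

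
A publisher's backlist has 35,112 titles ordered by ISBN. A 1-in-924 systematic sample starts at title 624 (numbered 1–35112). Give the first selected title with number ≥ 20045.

k = 924
Steps past start: ⌈(20045 − 624)/924⌉ = ⌈19421/924⌉ = 22
Selected title: 624 + 22×924 = 20952

20952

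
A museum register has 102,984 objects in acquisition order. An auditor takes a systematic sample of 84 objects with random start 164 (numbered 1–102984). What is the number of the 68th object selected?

82306

k = 102984/84 = 1226
68th selection = r + (68−1)·k = 164 + 67×1226 = 164 + 82142 = 82306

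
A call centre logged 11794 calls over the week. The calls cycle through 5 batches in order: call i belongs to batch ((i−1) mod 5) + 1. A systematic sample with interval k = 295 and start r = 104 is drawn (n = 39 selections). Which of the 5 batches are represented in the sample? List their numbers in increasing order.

4

Consecutive selections differ by k = 295, so their batch numbers differ by 295 mod 5 = 0.
gcd(295, 5) = 5, so the sample visits 5/5 = 1 distinct residues mod 5.
Start 104 is batch 4; the batches hit are 4.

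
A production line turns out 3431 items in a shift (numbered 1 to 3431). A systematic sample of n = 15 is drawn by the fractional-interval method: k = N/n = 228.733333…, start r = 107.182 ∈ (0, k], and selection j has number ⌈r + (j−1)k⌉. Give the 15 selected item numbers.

j=1: r + 0k = 107.182 → ⌈·⌉ = 108
j=2: r + 1k = 335.915333… → ⌈·⌉ = 336
j=3: r + 2k = 564.648666… → ⌈·⌉ = 565
j=4: r + 3k = 793.382 → ⌈·⌉ = 794
j=5: r + 4k = 1022.115333… → ⌈·⌉ = 1023
j=6: r + 5k = 1250.848666… → ⌈·⌉ = 1251
j=7: r + 6k = 1479.582 → ⌈·⌉ = 1480
j=8: r + 7k = 1708.315333… → ⌈·⌉ = 1709
j=9: r + 8k = 1937.048666… → ⌈·⌉ = 1938
j=10: r + 9k = 2165.782 → ⌈·⌉ = 2166
j=11: r + 10k = 2394.515333… → ⌈·⌉ = 2395
j=12: r + 11k = 2623.248666… → ⌈·⌉ = 2624
j=13: r + 12k = 2851.982 → ⌈·⌉ = 2852
j=14: r + 13k = 3080.715333… → ⌈·⌉ = 3081
j=15: r + 14k = 3309.448666… → ⌈·⌉ = 3310

108, 336, 565, 794, 1023, 1251, 1480, 1709, 1938, 2166, 2395, 2624, 2852, 3081, 3310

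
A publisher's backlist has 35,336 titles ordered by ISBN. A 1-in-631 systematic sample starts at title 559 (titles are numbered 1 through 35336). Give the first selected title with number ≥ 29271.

29585

k = 631
Steps past start: ⌈(29271 − 559)/631⌉ = ⌈28712/631⌉ = 46
Selected title: 559 + 46×631 = 29585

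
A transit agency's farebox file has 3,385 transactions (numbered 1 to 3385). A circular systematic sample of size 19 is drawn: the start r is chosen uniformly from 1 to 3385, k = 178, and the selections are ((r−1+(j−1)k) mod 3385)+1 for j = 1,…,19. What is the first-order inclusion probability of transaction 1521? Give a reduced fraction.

19/3385

For each position j, as r ranges over 1…3385 the j-th selection hits every transaction exactly once, so transaction 1521 is selected for exactly 19 of the 3385 starts.
Inclusion probability = 19/3385.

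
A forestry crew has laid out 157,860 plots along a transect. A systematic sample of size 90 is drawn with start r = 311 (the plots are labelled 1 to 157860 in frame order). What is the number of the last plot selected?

156417

k = 157860/90 = 1754
90th selection = r + (90−1)·k = 311 + 89×1754 = 311 + 156106 = 156417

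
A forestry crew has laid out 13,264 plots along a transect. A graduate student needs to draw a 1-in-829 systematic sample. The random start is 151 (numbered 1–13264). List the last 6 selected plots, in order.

8441, 9270, 10099, 10928, 11757, 12586

11th selection = 151 + 10×829 = 8441
12th: 8441 + 829 = 9270
13th: 9270 + 829 = 10099
14th: 10099 + 829 = 10928
15th: 10928 + 829 = 11757
16th: 11757 + 829 = 12586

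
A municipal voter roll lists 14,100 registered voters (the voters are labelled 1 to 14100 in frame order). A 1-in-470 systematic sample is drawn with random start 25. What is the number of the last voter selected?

k = 470
30th selection = r + (30−1)·k = 25 + 29×470 = 25 + 13630 = 13655

13655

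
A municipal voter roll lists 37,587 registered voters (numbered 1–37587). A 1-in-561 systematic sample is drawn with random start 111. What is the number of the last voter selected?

k = 561
67th selection = r + (67−1)·k = 111 + 66×561 = 111 + 37026 = 37137

37137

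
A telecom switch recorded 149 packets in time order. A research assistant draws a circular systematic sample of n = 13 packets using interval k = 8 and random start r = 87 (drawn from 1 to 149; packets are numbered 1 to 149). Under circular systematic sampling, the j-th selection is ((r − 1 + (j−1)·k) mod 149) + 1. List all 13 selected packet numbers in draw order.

Selection 1: 87
Selection 2: 87 + 8 = 95
Selection 3: 95 + 8 = 103
Selection 4: 103 + 8 = 111
Selection 5: 111 + 8 = 119
Selection 6: 119 + 8 = 127
Selection 7: 127 + 8 = 135
Selection 8: 135 + 8 = 143
Selection 9: 143 + 8 = 151 → 151 − 149 = 2
Selection 10: 2 + 8 = 10
Selection 11: 10 + 8 = 18
Selection 12: 18 + 8 = 26
Selection 13: 26 + 8 = 34

87, 95, 103, 111, 119, 127, 135, 143, 2, 10, 18, 26, 34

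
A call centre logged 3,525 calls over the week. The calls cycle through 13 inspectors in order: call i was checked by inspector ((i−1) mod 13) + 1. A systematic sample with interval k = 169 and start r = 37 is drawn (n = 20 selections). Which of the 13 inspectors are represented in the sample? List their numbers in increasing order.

Consecutive selections differ by k = 169, so their inspector numbers differ by 169 mod 13 = 0.
gcd(169, 13) = 13, so the sample visits 13/13 = 1 distinct residues mod 13.
Start 37 is inspector 11; the inspectors hit are 11.

11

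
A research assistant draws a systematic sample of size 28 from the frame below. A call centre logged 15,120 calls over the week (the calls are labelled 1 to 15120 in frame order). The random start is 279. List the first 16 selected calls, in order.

k = N/n = 15120/28 = 540
call 1: 279
call 2: 279 + 540 = 819
call 3: 819 + 540 = 1359
call 4: 1359 + 540 = 1899
call 5: 1899 + 540 = 2439
call 6: 2439 + 540 = 2979
call 7: 2979 + 540 = 3519
call 8: 3519 + 540 = 4059
call 9: 4059 + 540 = 4599
call 10: 4599 + 540 = 5139
call 11: 5139 + 540 = 5679
call 12: 5679 + 540 = 6219
call 13: 6219 + 540 = 6759
call 14: 6759 + 540 = 7299
call 15: 7299 + 540 = 7839
call 16: 7839 + 540 = 8379

279, 819, 1359, 1899, 2439, 2979, 3519, 4059, 4599, 5139, 5679, 6219, 6759, 7299, 7839, 8379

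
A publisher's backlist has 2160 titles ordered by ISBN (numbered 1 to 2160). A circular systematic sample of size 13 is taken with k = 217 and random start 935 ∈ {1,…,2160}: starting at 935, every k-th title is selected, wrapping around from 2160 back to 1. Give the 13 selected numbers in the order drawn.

Selection 1: 935
Selection 2: 935 + 217 = 1152
Selection 3: 1152 + 217 = 1369
Selection 4: 1369 + 217 = 1586
Selection 5: 1586 + 217 = 1803
Selection 6: 1803 + 217 = 2020
Selection 7: 2020 + 217 = 2237 → 2237 − 2160 = 77
Selection 8: 77 + 217 = 294
Selection 9: 294 + 217 = 511
Selection 10: 511 + 217 = 728
Selection 11: 728 + 217 = 945
Selection 12: 945 + 217 = 1162
Selection 13: 1162 + 217 = 1379

935, 1152, 1369, 1586, 1803, 2020, 77, 294, 511, 728, 945, 1162, 1379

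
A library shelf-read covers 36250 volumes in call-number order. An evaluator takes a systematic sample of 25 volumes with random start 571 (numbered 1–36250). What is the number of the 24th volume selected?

33921

k = 36250/25 = 1450
24th selection = r + (24−1)·k = 571 + 23×1450 = 571 + 33350 = 33921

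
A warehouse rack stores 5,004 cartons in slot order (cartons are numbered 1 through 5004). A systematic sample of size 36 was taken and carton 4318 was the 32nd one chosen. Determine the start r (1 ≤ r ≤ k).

k = 5004/36 = 139
r = 4318 − (32−1)×139 = 4318 − 4309 = 9

9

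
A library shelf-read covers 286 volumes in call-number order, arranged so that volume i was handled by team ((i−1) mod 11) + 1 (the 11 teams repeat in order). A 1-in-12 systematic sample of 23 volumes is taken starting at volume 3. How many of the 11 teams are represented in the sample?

Consecutive selections differ by k = 12, so their team numbers differ by 12 mod 11 = 1.
gcd(12, 11) = 1, so the sample visits 11/1 = 11 distinct residues mod 11.
Start 3 is team 3; the teams hit are 1, 2, 3, 4, 5, 6, 7, 8, 9, 10, 11.

11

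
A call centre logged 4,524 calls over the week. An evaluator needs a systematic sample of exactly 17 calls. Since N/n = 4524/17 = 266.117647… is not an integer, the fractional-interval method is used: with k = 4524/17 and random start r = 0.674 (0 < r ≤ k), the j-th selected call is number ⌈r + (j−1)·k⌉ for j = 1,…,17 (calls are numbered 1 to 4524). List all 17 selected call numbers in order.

1, 267, 533, 800, 1066, 1332, 1598, 1864, 2130, 2396, 2662, 2928, 3195, 3461, 3727, 3993, 4259

j=1: r + 0k = 0.674 → ⌈·⌉ = 1
j=2: r + 1k = 266.791647… → ⌈·⌉ = 267
j=3: r + 2k = 532.909294… → ⌈·⌉ = 533
j=4: r + 3k = 799.026941… → ⌈·⌉ = 800
j=5: r + 4k = 1065.144588… → ⌈·⌉ = 1066
j=6: r + 5k = 1331.262235… → ⌈·⌉ = 1332
j=7: r + 6k = 1597.379882… → ⌈·⌉ = 1598
j=8: r + 7k = 1863.497529… → ⌈·⌉ = 1864
j=9: r + 8k = 2129.615176… → ⌈·⌉ = 2130
j=10: r + 9k = 2395.732823… → ⌈·⌉ = 2396
j=11: r + 10k = 2661.850470… → ⌈·⌉ = 2662
j=12: r + 11k = 2927.968117… → ⌈·⌉ = 2928
j=13: r + 12k = 3194.085764… → ⌈·⌉ = 3195
j=14: r + 13k = 3460.203411… → ⌈·⌉ = 3461
j=15: r + 14k = 3726.321058… → ⌈·⌉ = 3727
j=16: r + 15k = 3992.438705… → ⌈·⌉ = 3993
j=17: r + 16k = 4258.556352… → ⌈·⌉ = 4259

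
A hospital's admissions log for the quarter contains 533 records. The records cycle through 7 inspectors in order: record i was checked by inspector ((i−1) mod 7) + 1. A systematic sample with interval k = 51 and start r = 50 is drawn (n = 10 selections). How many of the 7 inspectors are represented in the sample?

Consecutive selections differ by k = 51, so their inspector numbers differ by 51 mod 7 = 2.
gcd(51, 7) = 1, so the sample visits 7/1 = 7 distinct residues mod 7.
Start 50 is inspector 1; the inspectors hit are 1, 2, 3, 4, 5, 6, 7.

7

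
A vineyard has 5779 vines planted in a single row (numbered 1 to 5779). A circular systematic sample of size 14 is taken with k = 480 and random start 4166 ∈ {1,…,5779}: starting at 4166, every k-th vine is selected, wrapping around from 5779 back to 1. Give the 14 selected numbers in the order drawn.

4166, 4646, 5126, 5606, 307, 787, 1267, 1747, 2227, 2707, 3187, 3667, 4147, 4627

Selection 1: 4166
Selection 2: 4166 + 480 = 4646
Selection 3: 4646 + 480 = 5126
Selection 4: 5126 + 480 = 5606
Selection 5: 5606 + 480 = 6086 → 6086 − 5779 = 307
Selection 6: 307 + 480 = 787
Selection 7: 787 + 480 = 1267
Selection 8: 1267 + 480 = 1747
Selection 9: 1747 + 480 = 2227
Selection 10: 2227 + 480 = 2707
Selection 11: 2707 + 480 = 3187
Selection 12: 3187 + 480 = 3667
Selection 13: 3667 + 480 = 4147
Selection 14: 4147 + 480 = 4627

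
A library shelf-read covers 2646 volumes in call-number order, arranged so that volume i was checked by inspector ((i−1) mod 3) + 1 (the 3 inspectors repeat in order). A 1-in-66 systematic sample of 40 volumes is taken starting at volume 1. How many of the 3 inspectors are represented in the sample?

Consecutive selections differ by k = 66, so their inspector numbers differ by 66 mod 3 = 0.
gcd(66, 3) = 3, so the sample visits 3/3 = 1 distinct residues mod 3.
Start 1 is inspector 1; the inspectors hit are 1.

1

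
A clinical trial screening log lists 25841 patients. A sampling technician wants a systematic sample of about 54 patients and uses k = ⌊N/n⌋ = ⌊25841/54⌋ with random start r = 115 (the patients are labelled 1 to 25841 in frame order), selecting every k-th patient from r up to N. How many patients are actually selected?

k = ⌊25841/54⌋ = 478
Achieved size = ⌊(25841 − 115)/478⌋ + 1 = ⌊25726/478⌋ + 1 = 53 + 1 = 54
(last selection: 115 + 53×478 = 25449 ≤ 25841; next would be 25927 > 25841)

54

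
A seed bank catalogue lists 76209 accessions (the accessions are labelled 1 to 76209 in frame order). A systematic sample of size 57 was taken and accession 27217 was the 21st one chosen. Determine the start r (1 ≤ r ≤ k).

477

k = 76209/57 = 1337
r = 27217 − (21−1)×1337 = 27217 − 26740 = 477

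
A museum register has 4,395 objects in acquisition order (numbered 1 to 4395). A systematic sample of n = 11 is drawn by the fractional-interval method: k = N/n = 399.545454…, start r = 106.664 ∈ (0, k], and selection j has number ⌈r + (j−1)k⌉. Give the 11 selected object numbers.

107, 507, 906, 1306, 1705, 2105, 2504, 2904, 3304, 3703, 4103

j=1: r + 0k = 106.664 → ⌈·⌉ = 107
j=2: r + 1k = 506.209454… → ⌈·⌉ = 507
j=3: r + 2k = 905.754909… → ⌈·⌉ = 906
j=4: r + 3k = 1305.300363… → ⌈·⌉ = 1306
j=5: r + 4k = 1704.845818… → ⌈·⌉ = 1705
j=6: r + 5k = 2104.391272… → ⌈·⌉ = 2105
j=7: r + 6k = 2503.936727… → ⌈·⌉ = 2504
j=8: r + 7k = 2903.482181… → ⌈·⌉ = 2904
j=9: r + 8k = 3303.027636… → ⌈·⌉ = 3304
j=10: r + 9k = 3702.573090… → ⌈·⌉ = 3703
j=11: r + 10k = 4102.118545… → ⌈·⌉ = 4103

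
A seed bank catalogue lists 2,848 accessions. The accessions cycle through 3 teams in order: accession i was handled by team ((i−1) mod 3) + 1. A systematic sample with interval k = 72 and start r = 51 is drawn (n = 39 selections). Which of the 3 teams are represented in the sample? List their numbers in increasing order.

Consecutive selections differ by k = 72, so their team numbers differ by 72 mod 3 = 0.
gcd(72, 3) = 3, so the sample visits 3/3 = 1 distinct residues mod 3.
Start 51 is team 3; the teams hit are 3.

3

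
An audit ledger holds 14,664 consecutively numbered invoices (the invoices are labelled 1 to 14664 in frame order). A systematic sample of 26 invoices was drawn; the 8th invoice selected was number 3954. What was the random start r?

k = 14664/26 = 564
r = 3954 − (8−1)×564 = 3954 − 3948 = 6

6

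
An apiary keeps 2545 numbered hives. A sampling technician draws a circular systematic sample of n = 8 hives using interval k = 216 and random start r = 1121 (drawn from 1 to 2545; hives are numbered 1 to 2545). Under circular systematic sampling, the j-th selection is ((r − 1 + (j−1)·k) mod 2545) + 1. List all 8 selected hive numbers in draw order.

1121, 1337, 1553, 1769, 1985, 2201, 2417, 88

Selection 1: 1121
Selection 2: 1121 + 216 = 1337
Selection 3: 1337 + 216 = 1553
Selection 4: 1553 + 216 = 1769
Selection 5: 1769 + 216 = 1985
Selection 6: 1985 + 216 = 2201
Selection 7: 2201 + 216 = 2417
Selection 8: 2417 + 216 = 2633 → 2633 − 2545 = 88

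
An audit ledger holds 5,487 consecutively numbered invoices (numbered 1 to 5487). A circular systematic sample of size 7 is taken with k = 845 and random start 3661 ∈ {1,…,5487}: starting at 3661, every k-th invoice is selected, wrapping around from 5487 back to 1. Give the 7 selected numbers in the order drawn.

Selection 1: 3661
Selection 2: 3661 + 845 = 4506
Selection 3: 4506 + 845 = 5351
Selection 4: 5351 + 845 = 6196 → 6196 − 5487 = 709
Selection 5: 709 + 845 = 1554
Selection 6: 1554 + 845 = 2399
Selection 7: 2399 + 845 = 3244

3661, 4506, 5351, 709, 1554, 2399, 3244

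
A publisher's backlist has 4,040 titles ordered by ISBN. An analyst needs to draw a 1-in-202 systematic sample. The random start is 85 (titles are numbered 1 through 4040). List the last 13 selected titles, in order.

1499, 1701, 1903, 2105, 2307, 2509, 2711, 2913, 3115, 3317, 3519, 3721, 3923

8th selection = 85 + 7×202 = 1499
9th: 1499 + 202 = 1701
10th: 1701 + 202 = 1903
11th: 1903 + 202 = 2105
12th: 2105 + 202 = 2307
13th: 2307 + 202 = 2509
14th: 2509 + 202 = 2711
15th: 2711 + 202 = 2913
16th: 2913 + 202 = 3115
17th: 3115 + 202 = 3317
18th: 3317 + 202 = 3519
19th: 3519 + 202 = 3721
20th: 3721 + 202 = 3923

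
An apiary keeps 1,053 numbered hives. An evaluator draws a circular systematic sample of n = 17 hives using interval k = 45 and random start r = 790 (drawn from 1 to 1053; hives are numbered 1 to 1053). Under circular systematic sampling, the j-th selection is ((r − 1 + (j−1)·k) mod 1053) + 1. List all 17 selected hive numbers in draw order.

790, 835, 880, 925, 970, 1015, 7, 52, 97, 142, 187, 232, 277, 322, 367, 412, 457

Selection 1: 790
Selection 2: 790 + 45 = 835
Selection 3: 835 + 45 = 880
Selection 4: 880 + 45 = 925
Selection 5: 925 + 45 = 970
Selection 6: 970 + 45 = 1015
Selection 7: 1015 + 45 = 1060 → 1060 − 1053 = 7
Selection 8: 7 + 45 = 52
Selection 9: 52 + 45 = 97
Selection 10: 97 + 45 = 142
Selection 11: 142 + 45 = 187
Selection 12: 187 + 45 = 232
Selection 13: 232 + 45 = 277
Selection 14: 277 + 45 = 322
Selection 15: 322 + 45 = 367
Selection 16: 367 + 45 = 412
Selection 17: 412 + 45 = 457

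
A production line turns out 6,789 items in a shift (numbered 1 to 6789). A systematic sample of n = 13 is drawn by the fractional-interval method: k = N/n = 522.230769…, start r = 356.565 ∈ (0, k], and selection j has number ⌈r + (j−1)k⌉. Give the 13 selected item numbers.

j=1: r + 0k = 356.565 → ⌈·⌉ = 357
j=2: r + 1k = 878.795769… → ⌈·⌉ = 879
j=3: r + 2k = 1401.026538… → ⌈·⌉ = 1402
j=4: r + 3k = 1923.257307… → ⌈·⌉ = 1924
j=5: r + 4k = 2445.488076… → ⌈·⌉ = 2446
j=6: r + 5k = 2967.718846… → ⌈·⌉ = 2968
j=7: r + 6k = 3489.949615… → ⌈·⌉ = 3490
j=8: r + 7k = 4012.180384… → ⌈·⌉ = 4013
j=9: r + 8k = 4534.411153… → ⌈·⌉ = 4535
j=10: r + 9k = 5056.641923… → ⌈·⌉ = 5057
j=11: r + 10k = 5578.872692… → ⌈·⌉ = 5579
j=12: r + 11k = 6101.103461… → ⌈·⌉ = 6102
j=13: r + 12k = 6623.334230… → ⌈·⌉ = 6624

357, 879, 1402, 1924, 2446, 2968, 3490, 4013, 4535, 5057, 5579, 6102, 6624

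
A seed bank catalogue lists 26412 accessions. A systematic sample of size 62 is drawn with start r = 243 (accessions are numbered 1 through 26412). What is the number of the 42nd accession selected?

k = 26412/62 = 426
42nd selection = r + (42−1)·k = 243 + 41×426 = 243 + 17466 = 17709

17709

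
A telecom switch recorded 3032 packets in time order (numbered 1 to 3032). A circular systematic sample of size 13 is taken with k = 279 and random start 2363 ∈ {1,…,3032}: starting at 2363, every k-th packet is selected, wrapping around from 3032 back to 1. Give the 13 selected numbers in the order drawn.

Selection 1: 2363
Selection 2: 2363 + 279 = 2642
Selection 3: 2642 + 279 = 2921
Selection 4: 2921 + 279 = 3200 → 3200 − 3032 = 168
Selection 5: 168 + 279 = 447
Selection 6: 447 + 279 = 726
Selection 7: 726 + 279 = 1005
Selection 8: 1005 + 279 = 1284
Selection 9: 1284 + 279 = 1563
Selection 10: 1563 + 279 = 1842
Selection 11: 1842 + 279 = 2121
Selection 12: 2121 + 279 = 2400
Selection 13: 2400 + 279 = 2679

2363, 2642, 2921, 168, 447, 726, 1005, 1284, 1563, 1842, 2121, 2400, 2679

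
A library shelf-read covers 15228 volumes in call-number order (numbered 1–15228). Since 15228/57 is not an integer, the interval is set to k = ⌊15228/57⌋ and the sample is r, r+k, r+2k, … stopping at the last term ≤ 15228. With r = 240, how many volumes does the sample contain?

57

k = ⌊15228/57⌋ = 267
Achieved size = ⌊(15228 − 240)/267⌋ + 1 = ⌊14988/267⌋ + 1 = 56 + 1 = 57
(last selection: 240 + 56×267 = 15192 ≤ 15228; next would be 15459 > 15228)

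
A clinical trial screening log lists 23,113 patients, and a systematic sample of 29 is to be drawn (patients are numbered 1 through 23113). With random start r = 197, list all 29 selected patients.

k = N/n = 23113/29 = 797
patient 1: 197
patient 2: 197 + 797 = 994
patient 3: 994 + 797 = 1791
patient 4: 1791 + 797 = 2588
patient 5: 2588 + 797 = 3385
patient 6: 3385 + 797 = 4182
patient 7: 4182 + 797 = 4979
patient 8: 4979 + 797 = 5776
patient 9: 5776 + 797 = 6573
patient 10: 6573 + 797 = 7370
patient 11: 7370 + 797 = 8167
patient 12: 8167 + 797 = 8964
patient 13: 8964 + 797 = 9761
patient 14: 9761 + 797 = 10558
patient 15: 10558 + 797 = 11355
patient 16: 11355 + 797 = 12152
patient 17: 12152 + 797 = 12949
patient 18: 12949 + 797 = 13746
patient 19: 13746 + 797 = 14543
patient 20: 14543 + 797 = 15340
patient 21: 15340 + 797 = 16137
patient 22: 16137 + 797 = 16934
patient 23: 16934 + 797 = 17731
patient 24: 17731 + 797 = 18528
patient 25: 18528 + 797 = 19325
patient 26: 19325 + 797 = 20122
patient 27: 20122 + 797 = 20919
patient 28: 20919 + 797 = 21716
patient 29: 21716 + 797 = 22513

197, 994, 1791, 2588, 3385, 4182, 4979, 5776, 6573, 7370, 8167, 8964, 9761, 10558, 11355, 12152, 12949, 13746, 14543, 15340, 16137, 16934, 17731, 18528, 19325, 20122, 20919, 21716, 22513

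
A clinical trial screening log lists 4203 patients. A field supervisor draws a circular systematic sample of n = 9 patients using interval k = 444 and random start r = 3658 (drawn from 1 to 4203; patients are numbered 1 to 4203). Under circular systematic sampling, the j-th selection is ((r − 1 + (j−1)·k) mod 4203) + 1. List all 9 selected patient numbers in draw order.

Selection 1: 3658
Selection 2: 3658 + 444 = 4102
Selection 3: 4102 + 444 = 4546 → 4546 − 4203 = 343
Selection 4: 343 + 444 = 787
Selection 5: 787 + 444 = 1231
Selection 6: 1231 + 444 = 1675
Selection 7: 1675 + 444 = 2119
Selection 8: 2119 + 444 = 2563
Selection 9: 2563 + 444 = 3007

3658, 4102, 343, 787, 1231, 1675, 2119, 2563, 3007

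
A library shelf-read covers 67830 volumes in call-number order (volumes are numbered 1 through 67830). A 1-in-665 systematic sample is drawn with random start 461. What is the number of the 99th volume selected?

65631

k = 665
99th selection = r + (99−1)·k = 461 + 98×665 = 461 + 65170 = 65631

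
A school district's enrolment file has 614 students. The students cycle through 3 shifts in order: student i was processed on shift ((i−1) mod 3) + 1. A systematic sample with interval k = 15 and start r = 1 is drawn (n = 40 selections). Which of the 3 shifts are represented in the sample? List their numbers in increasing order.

Consecutive selections differ by k = 15, so their shift numbers differ by 15 mod 3 = 0.
gcd(15, 3) = 3, so the sample visits 3/3 = 1 distinct residues mod 3.
Start 1 is shift 1; the shifts hit are 1.

1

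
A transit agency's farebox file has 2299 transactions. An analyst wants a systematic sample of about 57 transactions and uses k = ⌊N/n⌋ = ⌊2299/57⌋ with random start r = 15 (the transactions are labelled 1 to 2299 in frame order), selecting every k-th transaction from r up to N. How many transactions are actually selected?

58

k = ⌊2299/57⌋ = 40
Achieved size = ⌊(2299 − 15)/40⌋ + 1 = ⌊2284/40⌋ + 1 = 57 + 1 = 58
(last selection: 15 + 57×40 = 2295 ≤ 2299; next would be 2335 > 2299)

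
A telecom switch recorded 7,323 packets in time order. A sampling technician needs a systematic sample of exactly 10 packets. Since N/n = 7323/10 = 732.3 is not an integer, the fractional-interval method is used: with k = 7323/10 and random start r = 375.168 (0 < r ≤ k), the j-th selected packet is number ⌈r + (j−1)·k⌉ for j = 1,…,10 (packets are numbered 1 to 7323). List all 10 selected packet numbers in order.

j=1: r + 0k = 375.168 → ⌈·⌉ = 376
j=2: r + 1k = 1107.468 → ⌈·⌉ = 1108
j=3: r + 2k = 1839.768 → ⌈·⌉ = 1840
j=4: r + 3k = 2572.068 → ⌈·⌉ = 2573
j=5: r + 4k = 3304.368 → ⌈·⌉ = 3305
j=6: r + 5k = 4036.668 → ⌈·⌉ = 4037
j=7: r + 6k = 4768.968 → ⌈·⌉ = 4769
j=8: r + 7k = 5501.268 → ⌈·⌉ = 5502
j=9: r + 8k = 6233.568 → ⌈·⌉ = 6234
j=10: r + 9k = 6965.868 → ⌈·⌉ = 6966

376, 1108, 1840, 2573, 3305, 4037, 4769, 5502, 6234, 6966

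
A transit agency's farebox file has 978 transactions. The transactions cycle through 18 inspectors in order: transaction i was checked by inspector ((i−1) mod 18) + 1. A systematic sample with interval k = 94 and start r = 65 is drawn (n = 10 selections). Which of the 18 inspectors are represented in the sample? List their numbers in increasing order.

1, 3, 5, 7, 9, 11, 13, 15, 17

Consecutive selections differ by k = 94, so their inspector numbers differ by 94 mod 18 = 4.
gcd(94, 18) = 2, so the sample visits 18/2 = 9 distinct residues mod 18.
Start 65 is inspector 11; the inspectors hit are 1, 3, 5, 7, 9, 11, 13, 15, 17.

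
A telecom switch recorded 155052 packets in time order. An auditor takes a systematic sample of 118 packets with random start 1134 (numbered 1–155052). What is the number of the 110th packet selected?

k = 155052/118 = 1314
110th selection = r + (110−1)·k = 1134 + 109×1314 = 1134 + 143226 = 144360

144360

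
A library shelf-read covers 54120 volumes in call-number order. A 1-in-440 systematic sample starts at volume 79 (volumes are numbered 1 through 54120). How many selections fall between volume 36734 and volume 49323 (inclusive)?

28

k = 440
First selection ≥ 36734: 79 + ⌈(36734−79)/440⌉·440 = 79 + 84×440 = 37039
Last selection ≤ 49323: 79 + ⌊(49323−79)/440⌋·440 = 79 + 111×440 = 48919
Count = 111 − 84 + 1 = 28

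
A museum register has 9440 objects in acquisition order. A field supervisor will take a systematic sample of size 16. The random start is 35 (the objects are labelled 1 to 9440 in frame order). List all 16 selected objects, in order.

k = N/n = 9440/16 = 590
object 1: 35
object 2: 35 + 590 = 625
object 3: 625 + 590 = 1215
object 4: 1215 + 590 = 1805
object 5: 1805 + 590 = 2395
object 6: 2395 + 590 = 2985
object 7: 2985 + 590 = 3575
object 8: 3575 + 590 = 4165
object 9: 4165 + 590 = 4755
object 10: 4755 + 590 = 5345
object 11: 5345 + 590 = 5935
object 12: 5935 + 590 = 6525
object 13: 6525 + 590 = 7115
object 14: 7115 + 590 = 7705
object 15: 7705 + 590 = 8295
object 16: 8295 + 590 = 8885

35, 625, 1215, 1805, 2395, 2985, 3575, 4165, 4755, 5345, 5935, 6525, 7115, 7705, 8295, 8885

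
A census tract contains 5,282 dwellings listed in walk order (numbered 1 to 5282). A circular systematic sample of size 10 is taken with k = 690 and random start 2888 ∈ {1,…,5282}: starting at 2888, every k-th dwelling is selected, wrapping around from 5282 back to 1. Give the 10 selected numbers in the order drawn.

2888, 3578, 4268, 4958, 366, 1056, 1746, 2436, 3126, 3816

Selection 1: 2888
Selection 2: 2888 + 690 = 3578
Selection 3: 3578 + 690 = 4268
Selection 4: 4268 + 690 = 4958
Selection 5: 4958 + 690 = 5648 → 5648 − 5282 = 366
Selection 6: 366 + 690 = 1056
Selection 7: 1056 + 690 = 1746
Selection 8: 1746 + 690 = 2436
Selection 9: 2436 + 690 = 3126
Selection 10: 3126 + 690 = 3816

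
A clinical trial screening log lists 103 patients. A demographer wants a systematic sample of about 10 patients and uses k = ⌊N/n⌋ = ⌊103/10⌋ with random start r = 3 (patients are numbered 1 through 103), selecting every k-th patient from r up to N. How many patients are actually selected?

11

k = ⌊103/10⌋ = 10
Achieved size = ⌊(103 − 3)/10⌋ + 1 = ⌊100/10⌋ + 1 = 10 + 1 = 11
(last selection: 3 + 10×10 = 103 ≤ 103; next would be 113 > 103)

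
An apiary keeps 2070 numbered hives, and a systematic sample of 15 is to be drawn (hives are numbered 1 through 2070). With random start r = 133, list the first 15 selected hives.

133, 271, 409, 547, 685, 823, 961, 1099, 1237, 1375, 1513, 1651, 1789, 1927, 2065

k = N/n = 2070/15 = 138
hive 1: 133
hive 2: 133 + 138 = 271
hive 3: 271 + 138 = 409
hive 4: 409 + 138 = 547
hive 5: 547 + 138 = 685
hive 6: 685 + 138 = 823
hive 7: 823 + 138 = 961
hive 8: 961 + 138 = 1099
hive 9: 1099 + 138 = 1237
hive 10: 1237 + 138 = 1375
hive 11: 1375 + 138 = 1513
hive 12: 1513 + 138 = 1651
hive 13: 1651 + 138 = 1789
hive 14: 1789 + 138 = 1927
hive 15: 1927 + 138 = 2065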